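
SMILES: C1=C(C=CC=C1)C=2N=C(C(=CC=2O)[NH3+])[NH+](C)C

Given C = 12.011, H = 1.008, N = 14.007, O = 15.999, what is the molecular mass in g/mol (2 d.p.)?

Molecular formula: [C13H17N3O]2+.
M = 13×12.011 + 17×1.008 + 3×14.007 + 1×15.999 = 231.30 g/mol.

231.30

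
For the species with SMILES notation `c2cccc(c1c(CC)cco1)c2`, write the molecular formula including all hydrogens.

C12H12O

Heavy atoms from the SMILES: 12 C, 1 O.
Implicit hydrogens by atom environment:
  7 × C (aromatic): 1 H each → 7
  3 × C (aromatic): no H
  1 × C: 3 H
  1 × C: 2 H
  1 × O (aromatic): no H
  Total hydrogens = 12.
Molecular formula: C12H12O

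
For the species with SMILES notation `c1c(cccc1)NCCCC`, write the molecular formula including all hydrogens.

C10H15N

Heavy atoms from the SMILES: 10 C, 1 N.
Implicit hydrogens by atom environment:
  5 × C (aromatic): 1 H each → 5
  3 × C: 2 H each → 6
  1 × C: 3 H
  1 × C (aromatic): no H
  1 × N: 1 H
  Total hydrogens = 15.
Molecular formula: C10H15N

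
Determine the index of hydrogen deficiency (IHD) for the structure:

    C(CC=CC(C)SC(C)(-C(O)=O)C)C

2

Molecular formula from the SMILES: C11H20O2S.
DoU = (2C + 2 + N − H − X)/2 = (2·11 + 2 + 0 − 20 − 0)/2 = 4/2 = 2.
(Structurally: 0 ring(s) + 2 π bond(s) = 2.)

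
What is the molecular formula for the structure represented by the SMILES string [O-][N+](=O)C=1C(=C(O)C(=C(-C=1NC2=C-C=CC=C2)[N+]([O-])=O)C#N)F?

Heavy atoms from the SMILES: 13 C, 1 F, 4 N, 5 O.
Implicit hydrogens by atom environment:
  7 × C (aromatic): no H
  5 × C (aromatic): 1 H each → 5
  2 × N (charge +1): no H
  2 × O: no H
  2 × O (charge -1): no H
  1 × C: no H
  1 × F: no H
  1 × N: 1 H
  1 × N: no H
  1 × O: 1 H
  Total hydrogens = 7.
Molecular formula: C13H7FN4O5

C13H7FN4O5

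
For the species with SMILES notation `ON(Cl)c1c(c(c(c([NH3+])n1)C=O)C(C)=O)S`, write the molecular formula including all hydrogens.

C8H9ClN3O3S+

Heavy atoms from the SMILES: 8 C, 1 Cl, 3 N, 3 O, 1 S.
Implicit hydrogens by atom environment:
  5 × C (aromatic): no H
  2 × O: no H
  1 × C: 3 H
  1 × C: 1 H
  1 × C: no H
  1 × Cl: no H
  1 × N (charge +1): 3 H
  1 × N (aromatic): no H
  1 × N: no H
  1 × O: 1 H
  1 × S: 1 H
  Total hydrogens = 9.
Net charge +1.
Molecular formula: C8H9ClN3O3S+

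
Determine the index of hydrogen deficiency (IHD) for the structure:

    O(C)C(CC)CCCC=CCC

1

Molecular formula from the SMILES: C11H22O.
DoU = (2C + 2 + N − H − X)/2 = (2·11 + 2 + 0 − 22 − 0)/2 = 2/2 = 1.
(Structurally: 0 ring(s) + 1 π bond(s) = 1.)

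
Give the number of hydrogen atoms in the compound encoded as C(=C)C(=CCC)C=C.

Hydrogens are implicit in SMILES; fill each atom to its normal valence:
  3 × C: 2 H each → 6
  3 × C: 1 H each → 3
  1 × C: 3 H
  1 × C: no H
  Total hydrogens = 12.

12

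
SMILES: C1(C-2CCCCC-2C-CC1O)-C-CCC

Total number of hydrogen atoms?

Hydrogens are implicit in SMILES; fill each atom to its normal valence:
  9 × C: 2 H each → 18
  4 × C: 1 H each → 4
  1 × C: 3 H
  1 × O: 1 H
  Total hydrogens = 26.

26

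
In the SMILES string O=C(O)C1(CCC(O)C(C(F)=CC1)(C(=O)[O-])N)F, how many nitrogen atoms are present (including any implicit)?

The symbol for nitrogen appears 1 time in the SMILES.

1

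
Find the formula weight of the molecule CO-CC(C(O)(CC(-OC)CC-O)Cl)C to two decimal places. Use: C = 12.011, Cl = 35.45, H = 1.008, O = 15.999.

Molecular formula: C10H21ClO4.
M = 10×12.011 + 1×35.45 + 21×1.008 + 4×15.999 = 240.72 g/mol.

240.72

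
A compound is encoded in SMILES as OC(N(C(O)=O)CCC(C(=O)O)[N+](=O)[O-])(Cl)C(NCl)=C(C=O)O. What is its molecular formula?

C9H11Cl2N3O9

Heavy atoms from the SMILES: 9 C, 2 Cl, 3 N, 9 O.
Implicit hydrogens by atom environment:
  5 × C: no H
  4 × O: 1 H each → 4
  4 × O: no H
  2 × C: 2 H each → 4
  2 × C: 1 H each → 2
  2 × Cl: no H
  1 × N: 1 H
  1 × N: no H
  1 × N (charge +1): no H
  1 × O (charge -1): no H
  Total hydrogens = 11.
Molecular formula: C9H11Cl2N3O9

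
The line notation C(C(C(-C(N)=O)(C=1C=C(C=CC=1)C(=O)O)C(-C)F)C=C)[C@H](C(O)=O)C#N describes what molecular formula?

C18H19FN2O5

Heavy atoms from the SMILES: 18 C, 1 F, 2 N, 5 O.
Implicit hydrogens by atom environment:
  5 × C: no H
  4 × C: 1 H each → 4
  4 × C (aromatic): 1 H each → 4
  3 × O: no H
  2 × C: 2 H each → 4
  2 × C (aromatic): no H
  2 × O: 1 H each → 2
  1 × C: 3 H
  1 × F: no H
  1 × N: 2 H
  1 × N: no H
  Total hydrogens = 19.
Molecular formula: C18H19FN2O5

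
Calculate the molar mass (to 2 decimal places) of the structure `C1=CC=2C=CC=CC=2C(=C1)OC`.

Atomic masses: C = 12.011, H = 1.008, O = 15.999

158.20

Molecular formula: C11H10O.
M = 11×12.011 + 10×1.008 + 1×15.999 = 158.20 g/mol.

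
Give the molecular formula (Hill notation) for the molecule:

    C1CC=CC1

Heavy atoms from the SMILES: 5 C.
Implicit hydrogens by atom environment:
  3 × C: 2 H each → 6
  2 × C: 1 H each → 2
  Total hydrogens = 8.
Molecular formula: C5H8

C5H8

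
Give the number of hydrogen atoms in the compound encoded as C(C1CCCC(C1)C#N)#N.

10

Hydrogens are implicit in SMILES; fill each atom to its normal valence:
  4 × C: 2 H each → 8
  2 × C: 1 H each → 2
  2 × C: no H
  2 × N: no H
  Total hydrogens = 10.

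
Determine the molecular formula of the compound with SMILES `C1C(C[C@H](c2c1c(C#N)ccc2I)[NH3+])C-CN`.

Heavy atoms from the SMILES: 13 C, 1 I, 3 N.
Implicit hydrogens by atom environment:
  4 × C: 2 H each → 8
  4 × C (aromatic): no H
  2 × C (aromatic): 1 H each → 2
  2 × C: 1 H each → 2
  1 × C: no H
  1 × I: no H
  1 × N (charge +1): 3 H
  1 × N: 2 H
  1 × N: no H
  Total hydrogens = 17.
Net charge +1.
Molecular formula: C13H17IN3+

C13H17IN3+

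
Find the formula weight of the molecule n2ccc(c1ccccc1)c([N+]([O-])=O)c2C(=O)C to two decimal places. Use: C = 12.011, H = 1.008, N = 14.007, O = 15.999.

Molecular formula: C13H10N2O3.
M = 13×12.011 + 10×1.008 + 2×14.007 + 3×15.999 = 242.23 g/mol.

242.23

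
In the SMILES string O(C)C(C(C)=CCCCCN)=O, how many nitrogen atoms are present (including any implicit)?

1

The symbol for nitrogen appears 1 time in the SMILES.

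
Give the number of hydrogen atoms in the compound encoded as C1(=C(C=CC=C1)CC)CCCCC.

20

Hydrogens are implicit in SMILES; fill each atom to its normal valence:
  5 × C: 2 H each → 10
  4 × C (aromatic): 1 H each → 4
  2 × C: 3 H each → 6
  2 × C (aromatic): no H
  Total hydrogens = 20.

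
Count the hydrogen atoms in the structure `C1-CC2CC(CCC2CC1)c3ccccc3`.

22

Hydrogens are implicit in SMILES; fill each atom to its normal valence:
  7 × C: 2 H each → 14
  5 × C (aromatic): 1 H each → 5
  3 × C: 1 H each → 3
  1 × C (aromatic): no H
  Total hydrogens = 22.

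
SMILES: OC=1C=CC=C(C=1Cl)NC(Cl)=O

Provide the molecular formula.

C7H5Cl2NO2

Heavy atoms from the SMILES: 7 C, 2 Cl, 1 N, 2 O.
Implicit hydrogens by atom environment:
  3 × C (aromatic): 1 H each → 3
  3 × C (aromatic): no H
  2 × Cl: no H
  1 × C: no H
  1 × N: 1 H
  1 × O: 1 H
  1 × O: no H
  Total hydrogens = 5.
Molecular formula: C7H5Cl2NO2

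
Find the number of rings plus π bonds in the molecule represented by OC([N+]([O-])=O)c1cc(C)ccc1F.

Molecular formula from the SMILES: C8H8FNO3.
DoU = (2C + 2 + N − H − X)/2 = (2·8 + 2 + 1 − 8 − 1)/2 = 10/2 = 5.
(Structurally: 1 ring(s) + 4 π bond(s) = 5.)

5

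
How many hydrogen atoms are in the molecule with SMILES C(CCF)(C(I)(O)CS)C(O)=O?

10

Hydrogens are implicit in SMILES; fill each atom to its normal valence:
  3 × C: 2 H each → 6
  2 × C: no H
  2 × O: 1 H each → 2
  1 × C: 1 H
  1 × F: no H
  1 × I: no H
  1 × O: no H
  1 × S: 1 H
  Total hydrogens = 10.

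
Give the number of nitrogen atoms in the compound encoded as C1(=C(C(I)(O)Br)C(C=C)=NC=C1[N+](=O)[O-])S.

2

The symbol for nitrogen appears 2 times in the SMILES.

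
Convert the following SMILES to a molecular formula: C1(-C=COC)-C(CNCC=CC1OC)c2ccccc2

C17H23NO2

Heavy atoms from the SMILES: 17 C, 1 N, 2 O.
Implicit hydrogens by atom environment:
  7 × C: 1 H each → 7
  5 × C (aromatic): 1 H each → 5
  2 × C: 3 H each → 6
  2 × C: 2 H each → 4
  2 × O: no H
  1 × C (aromatic): no H
  1 × N: 1 H
  Total hydrogens = 23.
Molecular formula: C17H23NO2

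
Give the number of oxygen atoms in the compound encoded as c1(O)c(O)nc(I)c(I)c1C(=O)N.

The symbol for oxygen appears 3 times in the SMILES.

3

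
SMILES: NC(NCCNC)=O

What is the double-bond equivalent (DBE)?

1

Molecular formula from the SMILES: C4H11N3O.
DoU = (2C + 2 + N − H − X)/2 = (2·4 + 2 + 3 − 11 − 0)/2 = 2/2 = 1.
(Structurally: 0 ring(s) + 1 π bond(s) = 1.)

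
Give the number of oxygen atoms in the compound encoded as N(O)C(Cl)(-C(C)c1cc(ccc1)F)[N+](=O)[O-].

3

The symbol for oxygen appears 3 times in the SMILES.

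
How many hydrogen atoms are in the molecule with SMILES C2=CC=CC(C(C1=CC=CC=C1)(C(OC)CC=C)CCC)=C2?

Hydrogens are implicit in SMILES; fill each atom to its normal valence:
  10 × C (aromatic): 1 H each → 10
  4 × C: 2 H each → 8
  2 × C: 3 H each → 6
  2 × C: 1 H each → 2
  2 × C (aromatic): no H
  1 × C: no H
  1 × O: no H
  Total hydrogens = 26.

26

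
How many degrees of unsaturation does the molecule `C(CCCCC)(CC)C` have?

0

Molecular formula from the SMILES: C9H20.
DoU = (2C + 2 + N − H − X)/2 = (2·9 + 2 + 0 − 20 − 0)/2 = 0/2 = 0.
(Structurally: 0 ring(s) + 0 π bond(s) = 0.)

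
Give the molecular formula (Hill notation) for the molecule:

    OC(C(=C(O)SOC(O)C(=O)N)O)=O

Heavy atoms from the SMILES: 5 C, 1 N, 7 O, 1 S.
Implicit hydrogens by atom environment:
  4 × C: no H
  4 × O: 1 H each → 4
  3 × O: no H
  1 × C: 1 H
  1 × N: 2 H
  1 × S: no H
  Total hydrogens = 7.
Molecular formula: C5H7NO7S

C5H7NO7S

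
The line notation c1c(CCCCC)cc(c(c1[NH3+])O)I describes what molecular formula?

C11H17INO+

Heavy atoms from the SMILES: 11 C, 1 I, 1 N, 1 O.
Implicit hydrogens by atom environment:
  4 × C: 2 H each → 8
  4 × C (aromatic): no H
  2 × C (aromatic): 1 H each → 2
  1 × C: 3 H
  1 × I: no H
  1 × N (charge +1): 3 H
  1 × O: 1 H
  Total hydrogens = 17.
Net charge +1.
Molecular formula: C11H17INO+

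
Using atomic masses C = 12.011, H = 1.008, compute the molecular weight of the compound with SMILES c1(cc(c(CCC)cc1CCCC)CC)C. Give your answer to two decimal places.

218.38

Molecular formula: C16H26.
M = 16×12.011 + 26×1.008 = 218.38 g/mol.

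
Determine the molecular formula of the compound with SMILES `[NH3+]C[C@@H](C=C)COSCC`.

C7H16NOS+

Heavy atoms from the SMILES: 7 C, 1 N, 1 O, 1 S.
Implicit hydrogens by atom environment:
  4 × C: 2 H each → 8
  2 × C: 1 H each → 2
  1 × C: 3 H
  1 × N (charge +1): 3 H
  1 × O: no H
  1 × S: no H
  Total hydrogens = 16.
Net charge +1.
Molecular formula: C7H16NOS+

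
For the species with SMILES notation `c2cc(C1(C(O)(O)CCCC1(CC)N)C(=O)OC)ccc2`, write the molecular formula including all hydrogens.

Heavy atoms from the SMILES: 16 C, 1 N, 4 O.
Implicit hydrogens by atom environment:
  5 × C (aromatic): 1 H each → 5
  4 × C: 2 H each → 8
  4 × C: no H
  2 × C: 3 H each → 6
  2 × O: 1 H each → 2
  2 × O: no H
  1 × C (aromatic): no H
  1 × N: 2 H
  Total hydrogens = 23.
Molecular formula: C16H23NO4

C16H23NO4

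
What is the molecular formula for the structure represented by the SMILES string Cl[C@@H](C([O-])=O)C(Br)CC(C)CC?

Heavy atoms from the SMILES: 1 Br, 8 C, 1 Cl, 2 O.
Implicit hydrogens by atom environment:
  3 × C: 1 H each → 3
  2 × C: 3 H each → 6
  2 × C: 2 H each → 4
  1 × Br: no H
  1 × C: no H
  1 × Cl: no H
  1 × O: no H
  1 × O (charge -1): no H
  Total hydrogens = 13.
Net charge -1.
Molecular formula: C8H13BrClO2-

C8H13BrClO2-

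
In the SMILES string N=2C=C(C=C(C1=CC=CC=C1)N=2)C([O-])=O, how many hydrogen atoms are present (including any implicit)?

Hydrogens are implicit in SMILES; fill each atom to its normal valence:
  7 × C (aromatic): 1 H each → 7
  3 × C (aromatic): no H
  2 × N (aromatic): no H
  1 × C: no H
  1 × O: no H
  1 × O (charge -1): no H
  Total hydrogens = 7.

7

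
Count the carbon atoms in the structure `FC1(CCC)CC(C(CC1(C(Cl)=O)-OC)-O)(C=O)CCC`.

The symbol for carbon appears 15 times in the SMILES. (Cl is a single chlorine, not C + l.)

15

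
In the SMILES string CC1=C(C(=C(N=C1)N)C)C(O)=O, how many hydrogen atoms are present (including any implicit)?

10

Hydrogens are implicit in SMILES; fill each atom to its normal valence:
  4 × C (aromatic): no H
  2 × C: 3 H each → 6
  1 × C (aromatic): 1 H
  1 × C: no H
  1 × N: 2 H
  1 × N (aromatic): no H
  1 × O: 1 H
  1 × O: no H
  Total hydrogens = 10.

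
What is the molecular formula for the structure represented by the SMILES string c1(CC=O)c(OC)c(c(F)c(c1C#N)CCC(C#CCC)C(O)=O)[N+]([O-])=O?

C18H17FN2O6

Heavy atoms from the SMILES: 18 C, 1 F, 2 N, 6 O.
Implicit hydrogens by atom environment:
  6 × C (aromatic): no H
  4 × C: 2 H each → 8
  4 × C: no H
  4 × O: no H
  2 × C: 3 H each → 6
  2 × C: 1 H each → 2
  1 × F: no H
  1 × N (charge +1): no H
  1 × N: no H
  1 × O: 1 H
  1 × O (charge -1): no H
  Total hydrogens = 17.
Molecular formula: C18H17FN2O6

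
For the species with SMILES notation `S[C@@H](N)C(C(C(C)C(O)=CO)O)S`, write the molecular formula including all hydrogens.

Heavy atoms from the SMILES: 7 C, 1 N, 3 O, 2 S.
Implicit hydrogens by atom environment:
  5 × C: 1 H each → 5
  3 × O: 1 H each → 3
  2 × S: 1 H each → 2
  1 × C: 3 H
  1 × C: no H
  1 × N: 2 H
  Total hydrogens = 15.
Molecular formula: C7H15NO3S2

C7H15NO3S2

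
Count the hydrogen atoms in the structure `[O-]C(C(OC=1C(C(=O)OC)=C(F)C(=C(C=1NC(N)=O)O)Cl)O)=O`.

Hydrogens are implicit in SMILES; fill each atom to its normal valence:
  6 × C (aromatic): no H
  5 × O: no H
  3 × C: no H
  2 × O: 1 H each → 2
  1 × C: 3 H
  1 × C: 1 H
  1 × Cl: no H
  1 × F: no H
  1 × N: 2 H
  1 × N: 1 H
  1 × O (charge -1): no H
  Total hydrogens = 9.

9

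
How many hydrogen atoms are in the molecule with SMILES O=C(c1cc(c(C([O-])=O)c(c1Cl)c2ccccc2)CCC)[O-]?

Hydrogens are implicit in SMILES; fill each atom to its normal valence:
  6 × C (aromatic): 1 H each → 6
  6 × C (aromatic): no H
  2 × C: 2 H each → 4
  2 × C: no H
  2 × O: no H
  2 × O (charge -1): no H
  1 × C: 3 H
  1 × Cl: no H
  Total hydrogens = 13.

13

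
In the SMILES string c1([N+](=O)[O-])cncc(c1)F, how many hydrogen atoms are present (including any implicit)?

3

Hydrogens are implicit in SMILES; fill each atom to its normal valence:
  3 × C (aromatic): 1 H each → 3
  2 × C (aromatic): no H
  1 × F: no H
  1 × N (aromatic): no H
  1 × N (charge +1): no H
  1 × O: no H
  1 × O (charge -1): no H
  Total hydrogens = 3.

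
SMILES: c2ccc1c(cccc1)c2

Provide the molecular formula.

Heavy atoms from the SMILES: 10 C.
Implicit hydrogens by atom environment:
  8 × C (aromatic): 1 H each → 8
  2 × C (aromatic): no H
  Total hydrogens = 8.
Molecular formula: C10H8

C10H8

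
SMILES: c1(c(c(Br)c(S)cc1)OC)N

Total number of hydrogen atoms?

8

Hydrogens are implicit in SMILES; fill each atom to its normal valence:
  4 × C (aromatic): no H
  2 × C (aromatic): 1 H each → 2
  1 × Br: no H
  1 × C: 3 H
  1 × N: 2 H
  1 × O: no H
  1 × S: 1 H
  Total hydrogens = 8.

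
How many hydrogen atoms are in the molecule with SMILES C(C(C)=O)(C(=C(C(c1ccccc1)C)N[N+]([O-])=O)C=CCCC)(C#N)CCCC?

Hydrogens are implicit in SMILES; fill each atom to its normal valence:
  5 × C: 2 H each → 10
  5 × C (aromatic): 1 H each → 5
  5 × C: no H
  4 × C: 3 H each → 12
  3 × C: 1 H each → 3
  2 × O: no H
  1 × C (aromatic): no H
  1 × N: 1 H
  1 × N: no H
  1 × N (charge +1): no H
  1 × O (charge -1): no H
  Total hydrogens = 31.

31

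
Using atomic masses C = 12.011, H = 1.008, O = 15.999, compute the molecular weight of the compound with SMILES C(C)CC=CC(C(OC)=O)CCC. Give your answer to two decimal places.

184.28

Molecular formula: C11H20O2.
M = 11×12.011 + 20×1.008 + 2×15.999 = 184.28 g/mol.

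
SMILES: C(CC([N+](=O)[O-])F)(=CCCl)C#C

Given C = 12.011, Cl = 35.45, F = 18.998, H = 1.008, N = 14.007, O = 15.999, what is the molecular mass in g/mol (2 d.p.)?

Molecular formula: C7H7ClFNO2.
M = 7×12.011 + 1×35.45 + 1×18.998 + 7×1.008 + 1×14.007 + 2×15.999 = 191.59 g/mol.

191.59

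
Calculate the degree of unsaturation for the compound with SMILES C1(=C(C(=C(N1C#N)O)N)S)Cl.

5

Molecular formula from the SMILES: C5H4ClN3OS.
DoU = (2C + 2 + N − H − X)/2 = (2·5 + 2 + 3 − 4 − 1)/2 = 10/2 = 5.
(Structurally: 1 ring(s) + 4 π bond(s) = 5.)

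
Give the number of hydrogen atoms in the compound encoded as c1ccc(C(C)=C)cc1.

10

Hydrogens are implicit in SMILES; fill each atom to its normal valence:
  5 × C (aromatic): 1 H each → 5
  1 × C: 3 H
  1 × C: 2 H
  1 × C: no H
  1 × C (aromatic): no H
  Total hydrogens = 10.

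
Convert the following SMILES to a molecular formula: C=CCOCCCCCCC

Heavy atoms from the SMILES: 10 C, 1 O.
Implicit hydrogens by atom environment:
  8 × C: 2 H each → 16
  1 × C: 3 H
  1 × C: 1 H
  1 × O: no H
  Total hydrogens = 20.
Molecular formula: C10H20O

C10H20O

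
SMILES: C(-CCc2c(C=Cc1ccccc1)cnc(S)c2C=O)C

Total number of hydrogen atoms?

Hydrogens are implicit in SMILES; fill each atom to its normal valence:
  6 × C (aromatic): 1 H each → 6
  5 × C (aromatic): no H
  3 × C: 2 H each → 6
  3 × C: 1 H each → 3
  1 × C: 3 H
  1 × N (aromatic): no H
  1 × O: no H
  1 × S: 1 H
  Total hydrogens = 19.

19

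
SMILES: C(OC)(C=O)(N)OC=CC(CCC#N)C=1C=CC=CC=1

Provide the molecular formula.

Heavy atoms from the SMILES: 15 C, 2 N, 3 O.
Implicit hydrogens by atom environment:
  5 × C (aromatic): 1 H each → 5
  4 × C: 1 H each → 4
  3 × O: no H
  2 × C: 2 H each → 4
  2 × C: no H
  1 × C: 3 H
  1 × C (aromatic): no H
  1 × N: 2 H
  1 × N: no H
  Total hydrogens = 18.
Molecular formula: C15H18N2O3

C15H18N2O3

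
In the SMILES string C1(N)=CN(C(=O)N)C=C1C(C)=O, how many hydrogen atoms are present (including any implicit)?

Hydrogens are implicit in SMILES; fill each atom to its normal valence:
  2 × C (aromatic): 1 H each → 2
  2 × C (aromatic): no H
  2 × C: no H
  2 × N: 2 H each → 4
  2 × O: no H
  1 × C: 3 H
  1 × N (aromatic): no H
  Total hydrogens = 9.

9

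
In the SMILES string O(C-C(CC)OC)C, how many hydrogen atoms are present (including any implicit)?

Hydrogens are implicit in SMILES; fill each atom to its normal valence:
  3 × C: 3 H each → 9
  2 × C: 2 H each → 4
  2 × O: no H
  1 × C: 1 H
  Total hydrogens = 14.

14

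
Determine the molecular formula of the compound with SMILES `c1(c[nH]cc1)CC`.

C6H9N

Heavy atoms from the SMILES: 6 C, 1 N.
Implicit hydrogens by atom environment:
  3 × C (aromatic): 1 H each → 3
  1 × C: 3 H
  1 × C: 2 H
  1 × C (aromatic): no H
  1 × N (aromatic): 1 H
  Total hydrogens = 9.
Molecular formula: C6H9N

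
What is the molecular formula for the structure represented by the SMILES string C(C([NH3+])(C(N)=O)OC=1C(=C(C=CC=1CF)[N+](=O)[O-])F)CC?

C12H16F2N3O4+

Heavy atoms from the SMILES: 12 C, 2 F, 3 N, 4 O.
Implicit hydrogens by atom environment:
  4 × C (aromatic): no H
  3 × C: 2 H each → 6
  3 × O: no H
  2 × C (aromatic): 1 H each → 2
  2 × C: no H
  2 × F: no H
  1 × C: 3 H
  1 × N (charge +1): 3 H
  1 × N: 2 H
  1 × N (charge +1): no H
  1 × O (charge -1): no H
  Total hydrogens = 16.
Net charge +1.
Molecular formula: C12H16F2N3O4+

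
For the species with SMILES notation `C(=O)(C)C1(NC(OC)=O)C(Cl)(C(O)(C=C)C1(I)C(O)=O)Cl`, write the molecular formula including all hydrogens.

Heavy atoms from the SMILES: 11 C, 2 Cl, 1 I, 1 N, 6 O.
Implicit hydrogens by atom environment:
  7 × C: no H
  4 × O: no H
  2 × C: 3 H each → 6
  2 × Cl: no H
  2 × O: 1 H each → 2
  1 × C: 2 H
  1 × C: 1 H
  1 × I: no H
  1 × N: 1 H
  Total hydrogens = 12.
Molecular formula: C11H12Cl2INO6

C11H12Cl2INO6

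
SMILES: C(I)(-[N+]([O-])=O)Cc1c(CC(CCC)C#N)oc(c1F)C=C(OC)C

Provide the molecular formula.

C16H20FIN2O4

Heavy atoms from the SMILES: 16 C, 1 F, 1 I, 2 N, 4 O.
Implicit hydrogens by atom environment:
  4 × C: 2 H each → 8
  4 × C (aromatic): no H
  3 × C: 3 H each → 9
  3 × C: 1 H each → 3
  2 × C: no H
  2 × O: no H
  1 × F: no H
  1 × I: no H
  1 × N (charge +1): no H
  1 × N: no H
  1 × O (aromatic): no H
  1 × O (charge -1): no H
  Total hydrogens = 20.
Molecular formula: C16H20FIN2O4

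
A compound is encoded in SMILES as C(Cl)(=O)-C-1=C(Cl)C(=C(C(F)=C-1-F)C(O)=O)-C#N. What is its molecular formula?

C9HCl2F2NO3

Heavy atoms from the SMILES: 9 C, 2 Cl, 2 F, 1 N, 3 O.
Implicit hydrogens by atom environment:
  6 × C (aromatic): no H
  3 × C: no H
  2 × Cl: no H
  2 × F: no H
  2 × O: no H
  1 × N: no H
  1 × O: 1 H
  Total hydrogens = 1.
Molecular formula: C9HCl2F2NO3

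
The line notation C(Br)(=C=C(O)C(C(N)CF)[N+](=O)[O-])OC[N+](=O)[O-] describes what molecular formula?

Heavy atoms from the SMILES: 1 Br, 7 C, 1 F, 3 N, 6 O.
Implicit hydrogens by atom environment:
  3 × C: no H
  3 × O: no H
  2 × C: 2 H each → 4
  2 × C: 1 H each → 2
  2 × N (charge +1): no H
  2 × O (charge -1): no H
  1 × Br: no H
  1 × F: no H
  1 × N: 2 H
  1 × O: 1 H
  Total hydrogens = 9.
Molecular formula: C7H9BrFN3O6

C7H9BrFN3O6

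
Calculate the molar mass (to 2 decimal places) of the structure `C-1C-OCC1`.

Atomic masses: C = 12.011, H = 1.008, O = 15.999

72.11

Molecular formula: C4H8O.
M = 4×12.011 + 8×1.008 + 1×15.999 = 72.11 g/mol.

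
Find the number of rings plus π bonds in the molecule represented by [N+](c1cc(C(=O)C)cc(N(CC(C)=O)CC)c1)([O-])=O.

Molecular formula from the SMILES: C13H16N2O4.
DoU = (2C + 2 + N − H − X)/2 = (2·13 + 2 + 2 − 16 − 0)/2 = 14/2 = 7.
(Structurally: 1 ring(s) + 6 π bond(s) = 7.)

7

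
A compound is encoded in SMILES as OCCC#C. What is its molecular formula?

Heavy atoms from the SMILES: 4 C, 1 O.
Implicit hydrogens by atom environment:
  2 × C: 2 H each → 4
  1 × C: 1 H
  1 × C: no H
  1 × O: 1 H
  Total hydrogens = 6.
Molecular formula: C4H6O

C4H6O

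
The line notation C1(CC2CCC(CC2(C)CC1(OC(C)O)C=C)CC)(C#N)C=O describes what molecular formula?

Heavy atoms from the SMILES: 19 C, 1 N, 3 O.
Implicit hydrogens by atom environment:
  7 × C: 2 H each → 14
  5 × C: 1 H each → 5
  4 × C: no H
  3 × C: 3 H each → 9
  2 × O: no H
  1 × N: no H
  1 × O: 1 H
  Total hydrogens = 29.
Molecular formula: C19H29NO3

C19H29NO3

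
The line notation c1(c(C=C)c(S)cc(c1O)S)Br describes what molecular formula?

C8H7BrOS2

Heavy atoms from the SMILES: 1 Br, 8 C, 1 O, 2 S.
Implicit hydrogens by atom environment:
  5 × C (aromatic): no H
  2 × S: 1 H each → 2
  1 × Br: no H
  1 × C: 2 H
  1 × C (aromatic): 1 H
  1 × C: 1 H
  1 × O: 1 H
  Total hydrogens = 7.
Molecular formula: C8H7BrOS2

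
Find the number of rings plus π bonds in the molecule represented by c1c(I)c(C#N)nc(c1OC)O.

Molecular formula from the SMILES: C7H5IN2O2.
DoU = (2C + 2 + N − H − X)/2 = (2·7 + 2 + 2 − 5 − 1)/2 = 12/2 = 6.
(Structurally: 1 ring(s) + 5 π bond(s) = 6.)

6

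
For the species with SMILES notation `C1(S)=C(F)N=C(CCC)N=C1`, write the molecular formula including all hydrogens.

Heavy atoms from the SMILES: 7 C, 1 F, 2 N, 1 S.
Implicit hydrogens by atom environment:
  3 × C (aromatic): no H
  2 × C: 2 H each → 4
  2 × N (aromatic): no H
  1 × C: 3 H
  1 × C (aromatic): 1 H
  1 × F: no H
  1 × S: 1 H
  Total hydrogens = 9.
Molecular formula: C7H9FN2S

C7H9FN2S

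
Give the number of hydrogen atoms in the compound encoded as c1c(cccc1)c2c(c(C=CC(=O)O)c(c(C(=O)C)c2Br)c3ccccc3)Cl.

Hydrogens are implicit in SMILES; fill each atom to its normal valence:
  10 × C (aromatic): 1 H each → 10
  8 × C (aromatic): no H
  2 × C: 1 H each → 2
  2 × C: no H
  2 × O: no H
  1 × Br: no H
  1 × C: 3 H
  1 × Cl: no H
  1 × O: 1 H
  Total hydrogens = 16.

16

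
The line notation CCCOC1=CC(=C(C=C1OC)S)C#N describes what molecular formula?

Heavy atoms from the SMILES: 11 C, 1 N, 2 O, 1 S.
Implicit hydrogens by atom environment:
  4 × C (aromatic): no H
  2 × C: 3 H each → 6
  2 × C: 2 H each → 4
  2 × C (aromatic): 1 H each → 2
  2 × O: no H
  1 × C: no H
  1 × N: no H
  1 × S: 1 H
  Total hydrogens = 13.
Molecular formula: C11H13NO2S

C11H13NO2S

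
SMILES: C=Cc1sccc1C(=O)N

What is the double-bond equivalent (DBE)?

5

Molecular formula from the SMILES: C7H7NOS.
DoU = (2C + 2 + N − H − X)/2 = (2·7 + 2 + 1 − 7 − 0)/2 = 10/2 = 5.
(Structurally: 1 ring(s) + 4 π bond(s) = 5.)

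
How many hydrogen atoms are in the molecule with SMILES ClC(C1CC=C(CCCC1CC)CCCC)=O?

25

Hydrogens are implicit in SMILES; fill each atom to its normal valence:
  8 × C: 2 H each → 16
  3 × C: 1 H each → 3
  2 × C: 3 H each → 6
  2 × C: no H
  1 × Cl: no H
  1 × O: no H
  Total hydrogens = 25.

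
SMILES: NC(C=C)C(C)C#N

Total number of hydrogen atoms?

Hydrogens are implicit in SMILES; fill each atom to its normal valence:
  3 × C: 1 H each → 3
  1 × C: 3 H
  1 × C: 2 H
  1 × C: no H
  1 × N: 2 H
  1 × N: no H
  Total hydrogens = 10.

10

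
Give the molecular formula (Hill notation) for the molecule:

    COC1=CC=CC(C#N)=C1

Heavy atoms from the SMILES: 8 C, 1 N, 1 O.
Implicit hydrogens by atom environment:
  4 × C (aromatic): 1 H each → 4
  2 × C (aromatic): no H
  1 × C: 3 H
  1 × C: no H
  1 × N: no H
  1 × O: no H
  Total hydrogens = 7.
Molecular formula: C8H7NO

C8H7NO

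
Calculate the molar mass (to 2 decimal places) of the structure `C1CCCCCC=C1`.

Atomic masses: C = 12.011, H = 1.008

Molecular formula: C8H14.
M = 8×12.011 + 14×1.008 = 110.20 g/mol.

110.20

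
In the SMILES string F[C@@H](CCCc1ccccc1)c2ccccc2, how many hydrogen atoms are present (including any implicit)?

17

Hydrogens are implicit in SMILES; fill each atom to its normal valence:
  10 × C (aromatic): 1 H each → 10
  3 × C: 2 H each → 6
  2 × C (aromatic): no H
  1 × C: 1 H
  1 × F: no H
  Total hydrogens = 17.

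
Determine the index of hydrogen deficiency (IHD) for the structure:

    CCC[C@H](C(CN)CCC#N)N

Molecular formula from the SMILES: C9H19N3.
DoU = (2C + 2 + N − H − X)/2 = (2·9 + 2 + 3 − 19 − 0)/2 = 4/2 = 2.
(Structurally: 0 ring(s) + 2 π bond(s) = 2.)

2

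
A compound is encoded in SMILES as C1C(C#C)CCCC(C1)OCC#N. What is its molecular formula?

C11H15NO

Heavy atoms from the SMILES: 11 C, 1 N, 1 O.
Implicit hydrogens by atom environment:
  6 × C: 2 H each → 12
  3 × C: 1 H each → 3
  2 × C: no H
  1 × N: no H
  1 × O: no H
  Total hydrogens = 15.
Molecular formula: C11H15NO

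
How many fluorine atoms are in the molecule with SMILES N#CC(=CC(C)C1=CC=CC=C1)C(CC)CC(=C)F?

The symbol for fluorine appears 1 time in the SMILES.

1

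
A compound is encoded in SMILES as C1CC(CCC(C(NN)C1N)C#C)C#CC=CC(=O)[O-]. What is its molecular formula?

C15H20N3O2-

Heavy atoms from the SMILES: 15 C, 3 N, 2 O.
Implicit hydrogens by atom environment:
  7 × C: 1 H each → 7
  4 × C: 2 H each → 8
  4 × C: no H
  2 × N: 2 H each → 4
  1 × N: 1 H
  1 × O: no H
  1 × O (charge -1): no H
  Total hydrogens = 20.
Net charge -1.
Molecular formula: C15H20N3O2-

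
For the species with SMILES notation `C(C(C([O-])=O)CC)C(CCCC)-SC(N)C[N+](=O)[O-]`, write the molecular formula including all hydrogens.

C12H23N2O4S-

Heavy atoms from the SMILES: 12 C, 2 N, 4 O, 1 S.
Implicit hydrogens by atom environment:
  6 × C: 2 H each → 12
  3 × C: 1 H each → 3
  2 × C: 3 H each → 6
  2 × O: no H
  2 × O (charge -1): no H
  1 × C: no H
  1 × N: 2 H
  1 × N (charge +1): no H
  1 × S: no H
  Total hydrogens = 23.
Net charge -1.
Molecular formula: C12H23N2O4S-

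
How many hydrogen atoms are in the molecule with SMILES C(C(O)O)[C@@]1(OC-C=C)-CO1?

Hydrogens are implicit in SMILES; fill each atom to its normal valence:
  4 × C: 2 H each → 8
  2 × C: 1 H each → 2
  2 × O: 1 H each → 2
  2 × O: no H
  1 × C: no H
  Total hydrogens = 12.

12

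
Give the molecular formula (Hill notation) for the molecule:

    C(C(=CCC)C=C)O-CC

C9H16O

Heavy atoms from the SMILES: 9 C, 1 O.
Implicit hydrogens by atom environment:
  4 × C: 2 H each → 8
  2 × C: 3 H each → 6
  2 × C: 1 H each → 2
  1 × C: no H
  1 × O: no H
  Total hydrogens = 16.
Molecular formula: C9H16O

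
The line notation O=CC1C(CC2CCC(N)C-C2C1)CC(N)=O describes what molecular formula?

Heavy atoms from the SMILES: 13 C, 2 N, 2 O.
Implicit hydrogens by atom environment:
  6 × C: 2 H each → 12
  6 × C: 1 H each → 6
  2 × N: 2 H each → 4
  2 × O: no H
  1 × C: no H
  Total hydrogens = 22.
Molecular formula: C13H22N2O2

C13H22N2O2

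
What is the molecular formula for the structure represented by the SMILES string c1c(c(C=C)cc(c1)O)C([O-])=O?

C9H7O3-

Heavy atoms from the SMILES: 9 C, 3 O.
Implicit hydrogens by atom environment:
  3 × C (aromatic): 1 H each → 3
  3 × C (aromatic): no H
  1 × C: 2 H
  1 × C: 1 H
  1 × C: no H
  1 × O: 1 H
  1 × O: no H
  1 × O (charge -1): no H
  Total hydrogens = 7.
Net charge -1.
Molecular formula: C9H7O3-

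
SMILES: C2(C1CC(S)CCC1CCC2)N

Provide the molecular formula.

Heavy atoms from the SMILES: 10 C, 1 N, 1 S.
Implicit hydrogens by atom environment:
  6 × C: 2 H each → 12
  4 × C: 1 H each → 4
  1 × N: 2 H
  1 × S: 1 H
  Total hydrogens = 19.
Molecular formula: C10H19NS

C10H19NS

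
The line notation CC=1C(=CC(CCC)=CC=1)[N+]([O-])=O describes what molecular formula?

C10H13NO2

Heavy atoms from the SMILES: 10 C, 1 N, 2 O.
Implicit hydrogens by atom environment:
  3 × C (aromatic): 1 H each → 3
  3 × C (aromatic): no H
  2 × C: 3 H each → 6
  2 × C: 2 H each → 4
  1 × N (charge +1): no H
  1 × O: no H
  1 × O (charge -1): no H
  Total hydrogens = 13.
Molecular formula: C10H13NO2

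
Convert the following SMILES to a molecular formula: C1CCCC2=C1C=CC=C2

C10H12

Heavy atoms from the SMILES: 10 C.
Implicit hydrogens by atom environment:
  4 × C: 2 H each → 8
  4 × C (aromatic): 1 H each → 4
  2 × C (aromatic): no H
  Total hydrogens = 12.
Molecular formula: C10H12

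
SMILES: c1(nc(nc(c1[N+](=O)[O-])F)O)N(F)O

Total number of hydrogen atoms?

2

Hydrogens are implicit in SMILES; fill each atom to its normal valence:
  4 × C (aromatic): no H
  2 × F: no H
  2 × N (aromatic): no H
  2 × O: 1 H each → 2
  1 × N (charge +1): no H
  1 × N: no H
  1 × O: no H
  1 × O (charge -1): no H
  Total hydrogens = 2.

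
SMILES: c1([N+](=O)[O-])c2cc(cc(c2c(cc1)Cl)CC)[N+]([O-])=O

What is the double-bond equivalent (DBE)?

9

Molecular formula from the SMILES: C12H9ClN2O4.
DoU = (2C + 2 + N − H − X)/2 = (2·12 + 2 + 2 − 9 − 1)/2 = 18/2 = 9.
(Structurally: 2 ring(s) + 7 π bond(s) = 9.)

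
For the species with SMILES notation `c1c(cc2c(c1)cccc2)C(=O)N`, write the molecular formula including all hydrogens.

C11H9NO

Heavy atoms from the SMILES: 11 C, 1 N, 1 O.
Implicit hydrogens by atom environment:
  7 × C (aromatic): 1 H each → 7
  3 × C (aromatic): no H
  1 × C: no H
  1 × N: 2 H
  1 × O: no H
  Total hydrogens = 9.
Molecular formula: C11H9NO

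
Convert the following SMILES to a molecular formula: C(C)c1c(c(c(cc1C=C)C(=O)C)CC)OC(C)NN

Heavy atoms from the SMILES: 16 C, 2 N, 2 O.
Implicit hydrogens by atom environment:
  5 × C (aromatic): no H
  4 × C: 3 H each → 12
  3 × C: 2 H each → 6
  2 × C: 1 H each → 2
  2 × O: no H
  1 × C (aromatic): 1 H
  1 × C: no H
  1 × N: 2 H
  1 × N: 1 H
  Total hydrogens = 24.
Molecular formula: C16H24N2O2

C16H24N2O2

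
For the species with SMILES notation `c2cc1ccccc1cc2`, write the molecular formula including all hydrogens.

Heavy atoms from the SMILES: 10 C.
Implicit hydrogens by atom environment:
  8 × C (aromatic): 1 H each → 8
  2 × C (aromatic): no H
  Total hydrogens = 8.
Molecular formula: C10H8

C10H8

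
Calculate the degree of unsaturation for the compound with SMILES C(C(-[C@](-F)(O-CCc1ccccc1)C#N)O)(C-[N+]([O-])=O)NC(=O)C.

Molecular formula from the SMILES: C15H18FN3O5.
DoU = (2C + 2 + N − H − X)/2 = (2·15 + 2 + 3 − 18 − 1)/2 = 16/2 = 8.
(Structurally: 1 ring(s) + 7 π bond(s) = 8.)

8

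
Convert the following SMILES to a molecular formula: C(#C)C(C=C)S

Heavy atoms from the SMILES: 5 C, 1 S.
Implicit hydrogens by atom environment:
  3 × C: 1 H each → 3
  1 × C: 2 H
  1 × C: no H
  1 × S: 1 H
  Total hydrogens = 6.
Molecular formula: C5H6S

C5H6S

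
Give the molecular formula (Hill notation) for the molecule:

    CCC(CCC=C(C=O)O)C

C9H16O2

Heavy atoms from the SMILES: 9 C, 2 O.
Implicit hydrogens by atom environment:
  3 × C: 2 H each → 6
  3 × C: 1 H each → 3
  2 × C: 3 H each → 6
  1 × C: no H
  1 × O: 1 H
  1 × O: no H
  Total hydrogens = 16.
Molecular formula: C9H16O2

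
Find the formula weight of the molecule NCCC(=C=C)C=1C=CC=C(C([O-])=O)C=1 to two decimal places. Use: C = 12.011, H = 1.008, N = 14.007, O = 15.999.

Molecular formula: C12H12NO2-.
M = 12×12.011 + 12×1.008 + 1×14.007 + 2×15.999 = 202.23 g/mol.

202.23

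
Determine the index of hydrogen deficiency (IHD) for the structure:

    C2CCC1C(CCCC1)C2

Molecular formula from the SMILES: C10H18.
DoU = (2C + 2 + N − H − X)/2 = (2·10 + 2 + 0 − 18 − 0)/2 = 4/2 = 2.
(Structurally: 2 ring(s) + 0 π bond(s) = 2.)

2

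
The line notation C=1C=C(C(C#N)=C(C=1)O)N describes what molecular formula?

C7H6N2O

Heavy atoms from the SMILES: 7 C, 2 N, 1 O.
Implicit hydrogens by atom environment:
  3 × C (aromatic): 1 H each → 3
  3 × C (aromatic): no H
  1 × C: no H
  1 × N: 2 H
  1 × N: no H
  1 × O: 1 H
  Total hydrogens = 6.
Molecular formula: C7H6N2O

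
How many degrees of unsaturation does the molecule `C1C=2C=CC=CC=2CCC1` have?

5

Molecular formula from the SMILES: C10H12.
DoU = (2C + 2 + N − H − X)/2 = (2·10 + 2 + 0 − 12 − 0)/2 = 10/2 = 5.
(Structurally: 2 ring(s) + 3 π bond(s) = 5.)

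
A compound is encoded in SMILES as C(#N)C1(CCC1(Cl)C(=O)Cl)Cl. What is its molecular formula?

Heavy atoms from the SMILES: 6 C, 3 Cl, 1 N, 1 O.
Implicit hydrogens by atom environment:
  4 × C: no H
  3 × Cl: no H
  2 × C: 2 H each → 4
  1 × N: no H
  1 × O: no H
  Total hydrogens = 4.
Molecular formula: C6H4Cl3NO

C6H4Cl3NO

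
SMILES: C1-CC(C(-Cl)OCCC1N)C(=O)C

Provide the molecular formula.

C9H16ClNO2

Heavy atoms from the SMILES: 9 C, 1 Cl, 1 N, 2 O.
Implicit hydrogens by atom environment:
  4 × C: 2 H each → 8
  3 × C: 1 H each → 3
  2 × O: no H
  1 × C: 3 H
  1 × C: no H
  1 × Cl: no H
  1 × N: 2 H
  Total hydrogens = 16.
Molecular formula: C9H16ClNO2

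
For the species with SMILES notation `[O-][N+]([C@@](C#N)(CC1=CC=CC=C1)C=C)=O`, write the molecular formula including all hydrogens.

C11H10N2O2

Heavy atoms from the SMILES: 11 C, 2 N, 2 O.
Implicit hydrogens by atom environment:
  5 × C (aromatic): 1 H each → 5
  2 × C: 2 H each → 4
  2 × C: no H
  1 × C: 1 H
  1 × C (aromatic): no H
  1 × N: no H
  1 × N (charge +1): no H
  1 × O: no H
  1 × O (charge -1): no H
  Total hydrogens = 10.
Molecular formula: C11H10N2O2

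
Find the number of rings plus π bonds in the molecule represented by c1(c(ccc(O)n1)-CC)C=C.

5

Molecular formula from the SMILES: C9H11NO.
DoU = (2C + 2 + N − H − X)/2 = (2·9 + 2 + 1 − 11 − 0)/2 = 10/2 = 5.
(Structurally: 1 ring(s) + 4 π bond(s) = 5.)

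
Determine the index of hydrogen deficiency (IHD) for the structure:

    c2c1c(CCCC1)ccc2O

5

Molecular formula from the SMILES: C10H12O.
DoU = (2C + 2 + N − H − X)/2 = (2·10 + 2 + 0 − 12 − 0)/2 = 10/2 = 5.
(Structurally: 2 ring(s) + 3 π bond(s) = 5.)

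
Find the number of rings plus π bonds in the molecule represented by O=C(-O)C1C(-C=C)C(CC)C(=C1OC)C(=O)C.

5

Molecular formula from the SMILES: C13H18O4.
DoU = (2C + 2 + N − H − X)/2 = (2·13 + 2 + 0 − 18 − 0)/2 = 10/2 = 5.
(Structurally: 1 ring(s) + 4 π bond(s) = 5.)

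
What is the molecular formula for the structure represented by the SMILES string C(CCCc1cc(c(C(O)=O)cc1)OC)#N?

Heavy atoms from the SMILES: 12 C, 1 N, 3 O.
Implicit hydrogens by atom environment:
  3 × C: 2 H each → 6
  3 × C (aromatic): 1 H each → 3
  3 × C (aromatic): no H
  2 × C: no H
  2 × O: no H
  1 × C: 3 H
  1 × N: no H
  1 × O: 1 H
  Total hydrogens = 13.
Molecular formula: C12H13NO3

C12H13NO3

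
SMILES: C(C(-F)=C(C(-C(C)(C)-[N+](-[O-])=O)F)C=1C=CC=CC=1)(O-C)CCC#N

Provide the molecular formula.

Heavy atoms from the SMILES: 17 C, 2 F, 2 N, 3 O.
Implicit hydrogens by atom environment:
  5 × C (aromatic): 1 H each → 5
  4 × C: no H
  3 × C: 3 H each → 9
  2 × C: 2 H each → 4
  2 × C: 1 H each → 2
  2 × F: no H
  2 × O: no H
  1 × C (aromatic): no H
  1 × N: no H
  1 × N (charge +1): no H
  1 × O (charge -1): no H
  Total hydrogens = 20.
Molecular formula: C17H20F2N2O3

C17H20F2N2O3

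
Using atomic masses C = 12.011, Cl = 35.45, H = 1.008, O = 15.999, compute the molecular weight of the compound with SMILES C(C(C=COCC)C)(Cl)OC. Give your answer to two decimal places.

178.66

Molecular formula: C8H15ClO2.
M = 8×12.011 + 1×35.45 + 15×1.008 + 2×15.999 = 178.66 g/mol.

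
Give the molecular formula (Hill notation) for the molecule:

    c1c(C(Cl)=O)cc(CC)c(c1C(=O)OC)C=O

C12H11ClO4

Heavy atoms from the SMILES: 12 C, 1 Cl, 4 O.
Implicit hydrogens by atom environment:
  4 × C (aromatic): no H
  4 × O: no H
  2 × C: 3 H each → 6
  2 × C (aromatic): 1 H each → 2
  2 × C: no H
  1 × C: 2 H
  1 × C: 1 H
  1 × Cl: no H
  Total hydrogens = 11.
Molecular formula: C12H11ClO4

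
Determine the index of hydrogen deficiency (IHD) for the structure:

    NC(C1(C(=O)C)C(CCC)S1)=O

Molecular formula from the SMILES: C8H13NO2S.
DoU = (2C + 2 + N − H − X)/2 = (2·8 + 2 + 1 − 13 − 0)/2 = 6/2 = 3.
(Structurally: 1 ring(s) + 2 π bond(s) = 3.)

3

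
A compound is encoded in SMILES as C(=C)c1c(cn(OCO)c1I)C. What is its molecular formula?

Heavy atoms from the SMILES: 8 C, 1 I, 1 N, 2 O.
Implicit hydrogens by atom environment:
  3 × C (aromatic): no H
  2 × C: 2 H each → 4
  1 × C: 3 H
  1 × C (aromatic): 1 H
  1 × C: 1 H
  1 × I: no H
  1 × N (aromatic): no H
  1 × O: 1 H
  1 × O: no H
  Total hydrogens = 10.
Molecular formula: C8H10INO2

C8H10INO2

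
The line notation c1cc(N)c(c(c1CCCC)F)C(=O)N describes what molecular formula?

C11H15FN2O

Heavy atoms from the SMILES: 11 C, 1 F, 2 N, 1 O.
Implicit hydrogens by atom environment:
  4 × C (aromatic): no H
  3 × C: 2 H each → 6
  2 × C (aromatic): 1 H each → 2
  2 × N: 2 H each → 4
  1 × C: 3 H
  1 × C: no H
  1 × F: no H
  1 × O: no H
  Total hydrogens = 15.
Molecular formula: C11H15FN2O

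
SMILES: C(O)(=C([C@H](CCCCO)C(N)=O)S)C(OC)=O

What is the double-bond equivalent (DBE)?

3

Molecular formula from the SMILES: C10H17NO5S.
DoU = (2C + 2 + N − H − X)/2 = (2·10 + 2 + 1 − 17 − 0)/2 = 6/2 = 3.
(Structurally: 0 ring(s) + 3 π bond(s) = 3.)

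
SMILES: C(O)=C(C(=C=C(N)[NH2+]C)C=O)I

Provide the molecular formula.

Heavy atoms from the SMILES: 7 C, 1 I, 2 N, 2 O.
Implicit hydrogens by atom environment:
  4 × C: no H
  2 × C: 1 H each → 2
  1 × C: 3 H
  1 × I: no H
  1 × N (charge +1): 2 H
  1 × N: 2 H
  1 × O: 1 H
  1 × O: no H
  Total hydrogens = 10.
Net charge +1.
Molecular formula: C7H10IN2O2+

C7H10IN2O2+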